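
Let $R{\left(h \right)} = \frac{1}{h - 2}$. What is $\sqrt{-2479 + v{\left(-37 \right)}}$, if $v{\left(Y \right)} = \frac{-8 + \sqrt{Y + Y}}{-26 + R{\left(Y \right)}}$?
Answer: $\frac{\sqrt{-2553611095 - 39585 i \sqrt{74}}}{1015} \approx 0.0033195 - 49.786 i$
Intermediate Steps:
$R{\left(h \right)} = \frac{1}{-2 + h}$
$v{\left(Y \right)} = \frac{-8 + \sqrt{2} \sqrt{Y}}{-26 + \frac{1}{-2 + Y}}$ ($v{\left(Y \right)} = \frac{-8 + \sqrt{Y + Y}}{-26 + \frac{1}{-2 + Y}} = \frac{-8 + \sqrt{2 Y}}{-26 + \frac{1}{-2 + Y}} = \frac{-8 + \sqrt{2} \sqrt{Y}}{-26 + \frac{1}{-2 + Y}}$)
$\sqrt{-2479 + v{\left(-37 \right)}} = \sqrt{-2479 - \frac{\left(-8 + \sqrt{2} \sqrt{-37}\right) \left(-2 - 37\right)}{-53 + 26 \left(-37\right)}} = \sqrt{-2479 - \frac{1}{-53 - 962} \left(-8 + \sqrt{2} i \sqrt{37}\right) \left(-39\right)} = \sqrt{-2479 - \frac{1}{-1015} \left(-8 + i \sqrt{74}\right) \left(-39\right)} = \sqrt{-2479 - \left(- \frac{1}{1015}\right) \left(-8 + i \sqrt{74}\right) \left(-39\right)} = \sqrt{-2479 + \left(\frac{312}{1015} - \frac{39 i \sqrt{74}}{1015}\right)} = \sqrt{- \frac{2515873}{1015} - \frac{39 i \sqrt{74}}{1015}}$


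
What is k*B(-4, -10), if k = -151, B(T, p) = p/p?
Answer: -151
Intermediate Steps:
B(T, p) = 1
k*B(-4, -10) = -151*1 = -151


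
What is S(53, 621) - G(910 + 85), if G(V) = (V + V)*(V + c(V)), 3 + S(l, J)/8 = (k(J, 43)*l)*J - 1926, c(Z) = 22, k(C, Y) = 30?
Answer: 5859858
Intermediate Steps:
S(l, J) = -15432 + 240*J*l (S(l, J) = -24 + 8*((30*l)*J - 1926) = -24 + 8*(30*J*l - 1926) = -24 + 8*(-1926 + 30*J*l) = -24 + (-15408 + 240*J*l) = -15432 + 240*J*l)
G(V) = 2*V*(22 + V) (G(V) = (V + V)*(V + 22) = (2*V)*(22 + V) = 2*V*(22 + V))
S(53, 621) - G(910 + 85) = (-15432 + 240*621*53) - 2*(910 + 85)*(22 + (910 + 85)) = (-15432 + 7899120) - 2*995*(22 + 995) = 7883688 - 2*995*1017 = 7883688 - 1*2023830 = 7883688 - 2023830 = 5859858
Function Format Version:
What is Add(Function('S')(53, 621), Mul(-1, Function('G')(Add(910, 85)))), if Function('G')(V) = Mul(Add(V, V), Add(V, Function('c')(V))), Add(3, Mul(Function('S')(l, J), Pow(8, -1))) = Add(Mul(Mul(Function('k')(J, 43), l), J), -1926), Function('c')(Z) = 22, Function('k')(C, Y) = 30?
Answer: 5859858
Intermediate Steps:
Function('S')(l, J) = Add(-15432, Mul(240, J, l)) (Function('S')(l, J) = Add(-24, Mul(8, Add(Mul(Mul(30, l), J), -1926))) = Add(-24, Mul(8, Add(Mul(30, J, l), -1926))) = Add(-24, Mul(8, Add(-1926, Mul(30, J, l)))) = Add(-24, Add(-15408, Mul(240, J, l))) = Add(-15432, Mul(240, J, l)))
Function('G')(V) = Mul(2, V, Add(22, V)) (Function('G')(V) = Mul(Add(V, V), Add(V, 22)) = Mul(Mul(2, V), Add(22, V)) = Mul(2, V, Add(22, V)))
Add(Function('S')(53, 621), Mul(-1, Function('G')(Add(910, 85)))) = Add(Add(-15432, Mul(240, 621, 53)), Mul(-1, Mul(2, Add(910, 85), Add(22, Add(910, 85))))) = Add(Add(-15432, 7899120), Mul(-1, Mul(2, 995, Add(22, 995)))) = Add(7883688, Mul(-1, Mul(2, 995, 1017))) = Add(7883688, Mul(-1, 2023830)) = Add(7883688, -2023830) = 5859858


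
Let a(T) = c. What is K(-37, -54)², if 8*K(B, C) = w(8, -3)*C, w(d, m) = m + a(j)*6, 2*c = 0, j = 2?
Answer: 6561/16 ≈ 410.06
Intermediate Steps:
c = 0 (c = (½)*0 = 0)
a(T) = 0
w(d, m) = m (w(d, m) = m + 0*6 = m + 0 = m)
K(B, C) = -3*C/8 (K(B, C) = (-3*C)/8 = -3*C/8)
K(-37, -54)² = (-3/8*(-54))² = (81/4)² = 6561/16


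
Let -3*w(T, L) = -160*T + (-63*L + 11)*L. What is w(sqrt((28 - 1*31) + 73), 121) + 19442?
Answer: 979378/3 + 160*sqrt(70)/3 ≈ 3.2691e+5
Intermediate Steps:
w(T, L) = 160*T/3 - L*(11 - 63*L)/3 (w(T, L) = -(-160*T + (-63*L + 11)*L)/3 = -(-160*T + (11 - 63*L)*L)/3 = -(-160*T + L*(11 - 63*L))/3 = 160*T/3 - L*(11 - 63*L)/3)
w(sqrt((28 - 1*31) + 73), 121) + 19442 = (21*121**2 - 11/3*121 + 160*sqrt((28 - 1*31) + 73)/3) + 19442 = (21*14641 - 1331/3 + 160*sqrt((28 - 31) + 73)/3) + 19442 = (307461 - 1331/3 + 160*sqrt(-3 + 73)/3) + 19442 = (307461 - 1331/3 + 160*sqrt(70)/3) + 19442 = (921052/3 + 160*sqrt(70)/3) + 19442 = 979378/3 + 160*sqrt(70)/3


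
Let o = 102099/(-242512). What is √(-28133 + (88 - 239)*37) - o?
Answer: 102099/242512 + 2*I*√8430 ≈ 0.42101 + 183.63*I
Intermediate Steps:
o = -102099/242512 (o = 102099*(-1/242512) = -102099/242512 ≈ -0.42101)
√(-28133 + (88 - 239)*37) - o = √(-28133 + (88 - 239)*37) - 1*(-102099/242512) = √(-28133 - 151*37) + 102099/242512 = √(-28133 - 5587) + 102099/242512 = √(-33720) + 102099/242512 = 2*I*√8430 + 102099/242512 = 102099/242512 + 2*I*√8430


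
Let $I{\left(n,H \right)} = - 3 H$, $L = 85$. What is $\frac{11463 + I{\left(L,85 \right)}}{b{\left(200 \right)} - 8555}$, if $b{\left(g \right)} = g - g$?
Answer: $- \frac{11208}{8555} \approx -1.3101$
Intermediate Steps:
$b{\left(g \right)} = 0$
$\frac{11463 + I{\left(L,85 \right)}}{b{\left(200 \right)} - 8555} = \frac{11463 - 255}{0 - 8555} = \frac{11463 - 255}{-8555} = 11208 \left(- \frac{1}{8555}\right) = - \frac{11208}{8555}$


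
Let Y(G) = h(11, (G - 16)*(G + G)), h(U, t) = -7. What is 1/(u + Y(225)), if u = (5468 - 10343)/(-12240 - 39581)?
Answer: -51821/357872 ≈ -0.14480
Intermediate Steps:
Y(G) = -7
u = 4875/51821 (u = -4875/(-51821) = -4875*(-1/51821) = 4875/51821 ≈ 0.094074)
1/(u + Y(225)) = 1/(4875/51821 - 7) = 1/(-357872/51821) = -51821/357872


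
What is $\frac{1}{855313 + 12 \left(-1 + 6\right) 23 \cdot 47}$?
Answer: $\frac{1}{920173} \approx 1.0868 \cdot 10^{-6}$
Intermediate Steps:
$\frac{1}{855313 + 12 \left(-1 + 6\right) 23 \cdot 47} = \frac{1}{855313 + 12 \cdot 5 \cdot 23 \cdot 47} = \frac{1}{855313 + 60 \cdot 23 \cdot 47} = \frac{1}{855313 + 1380 \cdot 47} = \frac{1}{855313 + 64860} = \frac{1}{920173}$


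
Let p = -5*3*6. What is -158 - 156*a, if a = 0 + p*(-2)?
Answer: -28238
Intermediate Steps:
p = -90 (p = -15*6 = -90)
a = 180 (a = 0 - 90*(-2) = 0 + 180 = 180)
-158 - 156*a = -158 - 156*180 = -158 - 28080 = -28238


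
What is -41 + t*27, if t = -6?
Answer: -203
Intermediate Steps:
-41 + t*27 = -41 - 6*27 = -41 - 162 = -203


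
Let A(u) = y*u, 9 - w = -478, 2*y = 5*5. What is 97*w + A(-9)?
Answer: 94253/2 ≈ 47127.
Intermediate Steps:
y = 25/2 (y = (5*5)/2 = (½)*25 = 25/2 ≈ 12.500)
w = 487 (w = 9 - 1*(-478) = 9 + 478 = 487)
A(u) = 25*u/2
97*w + A(-9) = 97*487 + (25/2)*(-9) = 47239 - 225/2 = 94253/2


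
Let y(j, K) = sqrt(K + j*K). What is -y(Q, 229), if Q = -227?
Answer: -I*sqrt(51754) ≈ -227.5*I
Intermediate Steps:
y(j, K) = sqrt(K + K*j)
-y(Q, 229) = -sqrt(229*(1 - 227)) = -sqrt(229*(-226)) = -sqrt(-51754) = -I*sqrt(51754)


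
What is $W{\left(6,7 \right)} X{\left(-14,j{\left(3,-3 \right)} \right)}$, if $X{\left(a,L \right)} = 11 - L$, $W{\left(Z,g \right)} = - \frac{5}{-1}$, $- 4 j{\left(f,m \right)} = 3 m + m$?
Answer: $40$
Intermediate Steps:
$j{\left(f,m \right)} = - m$ ($j{\left(f,m \right)} = - \frac{3 m + m}{4} = - \frac{4 m}{4} = - m$)
$W{\left(Z,g \right)} = 5$ ($W{\left(Z,g \right)} = \left(-5\right) \left(-1\right) = 5$)
$W{\left(6,7 \right)} X{\left(-14,j{\left(3,-3 \right)} \right)} = 5 \left(11 - \left(-1\right) \left(-3\right)\right) = 5 \left(11 - 3\right) = 5 \cdot 8 = 40$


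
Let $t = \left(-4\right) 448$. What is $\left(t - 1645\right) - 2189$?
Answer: $-5626$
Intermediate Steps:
$t = -1792$
$\left(t - 1645\right) - 2189 = \left(-1792 - 1645\right) - 2189 = -3437 - 2189 = -5626$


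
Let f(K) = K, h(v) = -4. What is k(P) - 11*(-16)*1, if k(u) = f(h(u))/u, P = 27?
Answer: 4748/27 ≈ 175.85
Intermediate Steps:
k(u) = -4/u
k(P) - 11*(-16)*1 = -4/27 - 11*(-16)*1 = -4*1/27 + 176*1 = -4/27 + 176 = 4748/27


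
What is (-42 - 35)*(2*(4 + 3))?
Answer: -1078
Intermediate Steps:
(-42 - 35)*(2*(4 + 3)) = -154*7 = -77*14 = -1078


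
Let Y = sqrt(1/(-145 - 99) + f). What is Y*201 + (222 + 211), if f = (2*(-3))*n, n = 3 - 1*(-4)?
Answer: 433 + 201*I*sqrt(625189)/122 ≈ 433.0 + 1302.7*I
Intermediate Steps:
n = 7 (n = 3 + 4 = 7)
f = -42 (f = (2*(-3))*7 = -6*7 = -42)
Y = I*sqrt(625189)/122 (Y = sqrt(1/(-145 - 99) - 42) = sqrt(1/(-244) - 42) = sqrt(-1/244 - 42) = sqrt(-10249/244) = I*sqrt(625189)/122 ≈ 6.4811*I)
Y*201 + (222 + 211) = (I*sqrt(625189)/122)*201 + (222 + 211) = 201*I*sqrt(625189)/122 + 433 = 433 + 201*I*sqrt(625189)/122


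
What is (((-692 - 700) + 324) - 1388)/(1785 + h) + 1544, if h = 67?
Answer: 714258/463 ≈ 1542.7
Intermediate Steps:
(((-692 - 700) + 324) - 1388)/(1785 + h) + 1544 = (((-692 - 700) + 324) - 1388)/(1785 + 67) + 1544 = ((-1392 + 324) - 1388)/1852 + 1544 = (-1068 - 1388)*(1/1852) + 1544 = -2456*1/1852 + 1544 = -614/463 + 1544 = 714258/463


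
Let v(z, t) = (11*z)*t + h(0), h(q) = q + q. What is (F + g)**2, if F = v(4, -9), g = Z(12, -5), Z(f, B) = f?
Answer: 147456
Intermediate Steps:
h(q) = 2*q
g = 12
v(z, t) = 11*t*z (v(z, t) = (11*z)*t + 2*0 = 11*t*z + 0 = 11*t*z)
F = -396 (F = 11*(-9)*4 = -396)
(F + g)**2 = (-396 + 12)**2 = (-384)**2 = 147456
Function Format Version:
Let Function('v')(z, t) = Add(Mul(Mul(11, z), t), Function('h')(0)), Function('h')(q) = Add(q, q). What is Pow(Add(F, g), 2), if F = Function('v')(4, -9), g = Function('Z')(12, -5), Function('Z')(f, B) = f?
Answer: 147456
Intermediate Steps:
Function('h')(q) = Mul(2, q)
g = 12
Function('v')(z, t) = Mul(11, t, z) (Function('v')(z, t) = Add(Mul(Mul(11, z), t), Mul(2, 0)) = Add(Mul(11, t, z), 0) = Mul(11, t, z))
F = -396 (F = Mul(11, -9, 4) = -396)
Pow(Add(F, g), 2) = Pow(Add(-396, 12), 2) = Pow(-384, 2) = 147456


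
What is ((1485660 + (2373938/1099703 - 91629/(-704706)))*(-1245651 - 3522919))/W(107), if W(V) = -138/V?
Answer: 97909350163752526182988675/17824247953314 ≈ 5.4930e+12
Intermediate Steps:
((1485660 + (2373938/1099703 - 91629/(-704706)))*(-1245651 - 3522919))/W(107) = ((1485660 + (2373938/1099703 - 91629/(-704706)))*(-1245651 - 3522919))/((-138/107)) = ((1485660 + (2373938*(1/1099703) - 91629*(-1/704706)))*(-4768570))/((-138*1/107)) = ((1485660 + (2373938/1099703 + 30543/234902))*(-4768570))/(-138/107) = ((1485660 + 591231012805/258322434106)*(-4768570))*(-107/138) = ((383779898684932765/258322434106)*(-4768570))*(-107/138) = -915040655736004917598025/129161217053*(-107/138) = 97909350163752526182988675/17824247953314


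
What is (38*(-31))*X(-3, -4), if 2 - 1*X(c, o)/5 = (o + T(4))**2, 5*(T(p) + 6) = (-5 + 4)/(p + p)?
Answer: 92826989/160 ≈ 5.8017e+5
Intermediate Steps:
T(p) = -6 - 1/(10*p) (T(p) = -6 + ((-5 + 4)/(p + p))/5 = -6 + (-1/(2*p))/5 = -6 - 1/(10*p))
X(c, o) = 10 - 5*(-241/40 + o)**2 (X(c, o) = 10 - 5*(o + (-6 - 1/10/4))**2 = 10 - 5*(o + (-6 - 1/10*1/4))**2 = 10 - 5*(o + (-6 - 1/40))**2 = 10 - 5*(o - 241/40)**2 = 10 - 5*(-241/40 + o)**2)
(38*(-31))*X(-3, -4) = (38*(-31))*(10 - (-241 + 40*(-4))**2/320) = -1178*(10 - (-241 - 160)**2/320) = -1178*(10 - 1/320*(-401)**2) = -1178*(10 - 1/320*160801) = -1178*(10 - 160801/320) = -1178*(-157601/320) = 92826989/160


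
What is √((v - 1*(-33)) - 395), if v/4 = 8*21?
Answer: √310 ≈ 17.607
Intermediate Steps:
v = 672 (v = 4*(8*21) = 4*168 = 672)
√((v - 1*(-33)) - 395) = √((672 - 1*(-33)) - 395) = √((672 + 33) - 395) = √(705 - 395) = √310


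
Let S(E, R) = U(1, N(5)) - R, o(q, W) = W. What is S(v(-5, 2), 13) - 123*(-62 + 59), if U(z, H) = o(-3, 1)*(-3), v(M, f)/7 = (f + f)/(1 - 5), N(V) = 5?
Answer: 353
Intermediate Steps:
v(M, f) = -7*f/2 (v(M, f) = 7*((f + f)/(1 - 5)) = 7*((2*f)/(-4)) = 7*((2*f)*(-¼)) = 7*(-f/2) = -7*f/2)
U(z, H) = -3 (U(z, H) = 1*(-3) = -3)
S(E, R) = -3 - R
S(v(-5, 2), 13) - 123*(-62 + 59) = (-3 - 1*13) - 123*(-62 + 59) = (-3 - 13) - 123*(-3) = -16 + 369 = 353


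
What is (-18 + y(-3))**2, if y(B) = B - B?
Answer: 324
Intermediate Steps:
y(B) = 0
(-18 + y(-3))**2 = (-18 + 0)**2 = (-18)**2 = 324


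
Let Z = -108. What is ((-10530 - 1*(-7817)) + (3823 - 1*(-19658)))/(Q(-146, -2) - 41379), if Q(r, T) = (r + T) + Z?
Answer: -1888/3785 ≈ -0.49881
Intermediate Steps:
Q(r, T) = -108 + T + r (Q(r, T) = (r + T) - 108 = (T + r) - 108 = -108 + T + r)
((-10530 - 1*(-7817)) + (3823 - 1*(-19658)))/(Q(-146, -2) - 41379) = ((-10530 - 1*(-7817)) + (3823 - 1*(-19658)))/((-108 - 2 - 146) - 41379) = ((-10530 + 7817) + (3823 + 19658))/(-256 - 41379) = (-2713 + 23481)/(-41635) = 20768*(-1/41635) = -1888/3785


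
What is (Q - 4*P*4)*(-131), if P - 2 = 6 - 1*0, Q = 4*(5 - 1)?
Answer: 14672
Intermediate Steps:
Q = 16 (Q = 4*4 = 16)
P = 8 (P = 2 + (6 - 1*0) = 2 + (6 + 0) = 2 + 6 = 8)
(Q - 4*P*4)*(-131) = (16 - 4*8*4)*(-131) = (16 - 32*4)*(-131) = (16 - 128)*(-131) = -112*(-131) = 14672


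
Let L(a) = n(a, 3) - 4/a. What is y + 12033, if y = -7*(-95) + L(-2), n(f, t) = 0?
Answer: 12700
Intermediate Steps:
L(a) = -4/a (L(a) = 0 - 4/a = -4/a)
y = 667 (y = -7*(-95) - 4/(-2) = 665 - 4*(-½) = 665 + 2 = 667)
y + 12033 = 667 + 12033 = 12700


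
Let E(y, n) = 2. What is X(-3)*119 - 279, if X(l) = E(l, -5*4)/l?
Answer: -1075/3 ≈ -358.33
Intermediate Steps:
X(l) = 2/l
X(-3)*119 - 279 = (2/(-3))*119 - 279 = (2*(-⅓))*119 - 279 = -⅔*119 - 279 = -238/3 - 279 = -1075/3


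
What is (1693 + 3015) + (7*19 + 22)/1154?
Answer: 5433187/1154 ≈ 4708.1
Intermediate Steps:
(1693 + 3015) + (7*19 + 22)/1154 = 4708 + (133 + 22)*(1/1154) = 4708 + 155*(1/1154) = 4708 + 155/1154 = 5433187/1154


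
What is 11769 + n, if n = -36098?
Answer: -24329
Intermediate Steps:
11769 + n = 11769 - 36098 = -24329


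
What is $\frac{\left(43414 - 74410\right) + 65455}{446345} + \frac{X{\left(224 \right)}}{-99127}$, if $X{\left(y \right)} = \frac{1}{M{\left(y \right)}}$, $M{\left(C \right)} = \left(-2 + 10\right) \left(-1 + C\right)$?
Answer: $\frac{6093817604367}{78932796013960} \approx 0.077203$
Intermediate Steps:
$M{\left(C \right)} = -8 + 8 C$ ($M{\left(C \right)} = 8 \left(-1 + C\right) = -8 + 8 C$)
$X{\left(y \right)} = \frac{1}{-8 + 8 y}$
$\frac{\left(43414 - 74410\right) + 65455}{446345} + \frac{X{\left(224 \right)}}{-99127} = \frac{\left(43414 - 74410\right) + 65455}{446345} + \frac{\frac{1}{8} \frac{1}{-1 + 224}}{-99127} = \left(-30996 + 65455\right) \frac{1}{446345} + \frac{1}{8 \cdot 223} \left(- \frac{1}{99127}\right) = 34459 \cdot \frac{1}{446345} + \frac{1}{8} \cdot \frac{1}{223} \left(- \frac{1}{99127}\right) = \frac{34459}{446345} + \frac{1}{1784} \left(- \frac{1}{99127}\right) = \frac{34459}{446345} - \frac{1}{176842568} = \frac{6093817604367}{78932796013960}$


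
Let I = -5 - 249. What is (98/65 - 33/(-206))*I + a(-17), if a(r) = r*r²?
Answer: -35728826/6695 ≈ -5336.6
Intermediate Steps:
a(r) = r³
I = -254
(98/65 - 33/(-206))*I + a(-17) = (98/65 - 33/(-206))*(-254) + (-17)³ = (98*(1/65) - 33*(-1/206))*(-254) - 4913 = (98/65 + 33/206)*(-254) - 4913 = (22333/13390)*(-254) - 4913 = -2836291/6695 - 4913 = -35728826/6695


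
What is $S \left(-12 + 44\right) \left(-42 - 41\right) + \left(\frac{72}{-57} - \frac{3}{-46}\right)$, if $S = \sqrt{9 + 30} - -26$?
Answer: $- \frac{60355991}{874} - 2656 \sqrt{39} \approx -85644.0$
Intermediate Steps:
$S = 26 + \sqrt{39}$ ($S = \sqrt{39} + 26 = 26 + \sqrt{39} \approx 32.245$)
$S \left(-12 + 44\right) \left(-42 - 41\right) + \left(\frac{72}{-57} - \frac{3}{-46}\right) = \left(26 + \sqrt{39}\right) \left(-12 + 44\right) \left(-42 - 41\right) + \left(\frac{72}{-57} - \frac{3}{-46}\right) = \left(26 + \sqrt{39}\right) 32 \left(-83\right) + \left(72 \left(- \frac{1}{57}\right) - - \frac{3}{46}\right) = \left(26 + \sqrt{39}\right) \left(-2656\right) + \left(- \frac{24}{19} + \frac{3}{46}\right) = \left(-69056 - 2656 \sqrt{39}\right) - \frac{1047}{874} = - \frac{60355991}{874} - 2656 \sqrt{39}$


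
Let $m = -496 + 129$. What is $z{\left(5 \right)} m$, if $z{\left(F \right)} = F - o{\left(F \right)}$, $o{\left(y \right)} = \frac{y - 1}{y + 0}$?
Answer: $- \frac{7707}{5} \approx -1541.4$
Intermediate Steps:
$m = -367$
$o{\left(y \right)} = \frac{-1 + y}{y}$
$z{\left(F \right)} = F - \frac{-1 + F}{F}$
$z{\left(5 \right)} m = \left(-1 + 5 + \frac{1}{5}\right) \left(-367\right) = \frac{21}{5} \left(-367\right) = - \frac{7707}{5}$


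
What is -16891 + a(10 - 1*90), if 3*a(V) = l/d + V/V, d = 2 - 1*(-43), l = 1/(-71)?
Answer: -161897041/9585 ≈ -16891.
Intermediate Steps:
l = -1/71 ≈ -0.014085
d = 45 (d = 2 + 43 = 45)
a(V) = 3194/9585 (a(V) = (-1/71/45 + V/V)/3 = (-1/71*1/45 + 1)/3 = (-1/3195 + 1)/3 = (⅓)*(3194/3195) = 3194/9585)
-16891 + a(10 - 1*90) = -16891 + 3194/9585 = -161897041/9585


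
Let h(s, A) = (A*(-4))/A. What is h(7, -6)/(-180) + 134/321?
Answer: 2117/4815 ≈ 0.43967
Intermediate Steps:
h(s, A) = -4 (h(s, A) = (-4*A)/A = -4)
h(7, -6)/(-180) + 134/321 = -4/(-180) + 134/321 = -4*(-1/180) + 134*(1/321) = 1/45 + 134/321 = 2117/4815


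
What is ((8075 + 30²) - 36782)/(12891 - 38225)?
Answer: 27807/25334 ≈ 1.0976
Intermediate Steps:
((8075 + 30²) - 36782)/(12891 - 38225) = ((8075 + 900) - 36782)/(-25334) = (8975 - 36782)*(-1/25334) = -27807*(-1/25334) = 27807/25334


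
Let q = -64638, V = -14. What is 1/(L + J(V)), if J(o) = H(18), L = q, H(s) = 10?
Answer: -1/64628 ≈ -1.5473e-5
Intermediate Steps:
L = -64638
J(o) = 10
1/(L + J(V)) = 1/(-64638 + 10) = 1/(-64628) = -1/64628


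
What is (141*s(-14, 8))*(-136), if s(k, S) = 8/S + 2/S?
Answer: -23970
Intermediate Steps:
s(k, S) = 10/S
(141*s(-14, 8))*(-136) = (141*(10/8))*(-136) = (141*(10*(⅛)))*(-136) = (141*(5/4))*(-136) = (705/4)*(-136) = -23970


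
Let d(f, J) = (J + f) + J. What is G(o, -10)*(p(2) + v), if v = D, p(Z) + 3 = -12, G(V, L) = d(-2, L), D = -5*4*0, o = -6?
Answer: 330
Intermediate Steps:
d(f, J) = f + 2*J
D = 0 (D = -20*0 = 0)
G(V, L) = -2 + 2*L
p(Z) = -15 (p(Z) = -3 - 12 = -15)
v = 0
G(o, -10)*(p(2) + v) = (-2 + 2*(-10))*(-15 + 0) = (-2 - 20)*(-15) = -22*(-15) = 330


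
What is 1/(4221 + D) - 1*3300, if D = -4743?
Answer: -1722601/522 ≈ -3300.0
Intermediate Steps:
1/(4221 + D) - 1*3300 = 1/(4221 - 4743) - 1*3300 = 1/(-522) - 3300 = -1/522 - 3300 = -1722601/522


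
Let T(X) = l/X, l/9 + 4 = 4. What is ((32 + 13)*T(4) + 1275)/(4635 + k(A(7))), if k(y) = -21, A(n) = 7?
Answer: 425/1538 ≈ 0.27633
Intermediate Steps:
l = 0 (l = -36 + 9*4 = -36 + 36 = 0)
T(X) = 0 (T(X) = 0/X = 0)
((32 + 13)*T(4) + 1275)/(4635 + k(A(7))) = ((32 + 13)*0 + 1275)/(4635 - 21) = (45*0 + 1275)/4614 = (0 + 1275)*(1/4614) = 1275*(1/4614) = 425/1538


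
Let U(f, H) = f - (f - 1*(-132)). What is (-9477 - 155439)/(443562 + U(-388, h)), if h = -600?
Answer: -9162/24635 ≈ -0.37191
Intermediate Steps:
U(f, H) = -132 (U(f, H) = f - (f + 132) = f - (132 + f) = f + (-132 - f) = -132)
(-9477 - 155439)/(443562 + U(-388, h)) = (-9477 - 155439)/(443562 - 132) = -164916/443430 = -164916*1/443430 = -9162/24635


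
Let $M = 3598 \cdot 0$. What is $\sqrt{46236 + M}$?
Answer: $2 \sqrt{11559} \approx 215.03$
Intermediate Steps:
$M = 0$
$\sqrt{46236 + M} = \sqrt{46236 + 0} = \sqrt{46236} = 2 \sqrt{11559}$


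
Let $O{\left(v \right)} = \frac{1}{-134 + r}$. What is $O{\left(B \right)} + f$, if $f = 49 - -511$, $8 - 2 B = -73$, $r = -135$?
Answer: $\frac{150639}{269} \approx 560.0$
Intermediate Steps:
$B = \frac{81}{2}$ ($B = 4 - - \frac{73}{2} = 4 + \frac{73}{2} = \frac{81}{2} \approx 40.5$)
$f = 560$ ($f = 49 + 511 = 560$)
$O{\left(v \right)} = - \frac{1}{269}$ ($O{\left(v \right)} = \frac{1}{-134 - 135} = \frac{1}{-269} = - \frac{1}{269}$)
$O{\left(B \right)} + f = - \frac{1}{269} + 560 = \frac{150639}{269}$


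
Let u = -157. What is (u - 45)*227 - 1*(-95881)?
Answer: 50027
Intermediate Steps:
(u - 45)*227 - 1*(-95881) = (-157 - 45)*227 - 1*(-95881) = -202*227 + 95881 = -45854 + 95881 = 50027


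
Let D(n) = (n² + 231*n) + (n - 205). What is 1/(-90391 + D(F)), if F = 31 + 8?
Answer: -1/80027 ≈ -1.2496e-5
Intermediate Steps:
F = 39
D(n) = -205 + n² + 232*n (D(n) = (n² + 231*n) + (-205 + n) = -205 + n² + 232*n)
1/(-90391 + D(F)) = 1/(-90391 + (-205 + 39² + 232*39)) = 1/(-90391 + (-205 + 1521 + 9048)) = 1/(-90391 + 10364) = 1/(-80027) = -1/80027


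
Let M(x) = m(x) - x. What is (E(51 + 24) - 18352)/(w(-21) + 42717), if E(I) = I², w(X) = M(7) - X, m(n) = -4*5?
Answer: -12727/42711 ≈ -0.29798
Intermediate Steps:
m(n) = -20
M(x) = -20 - x
w(X) = -27 - X (w(X) = (-20 - 1*7) - X = (-20 - 7) - X = -27 - X)
(E(51 + 24) - 18352)/(w(-21) + 42717) = ((51 + 24)² - 18352)/((-27 - 1*(-21)) + 42717) = (75² - 18352)/((-27 + 21) + 42717) = (5625 - 18352)/(-6 + 42717) = -12727/42711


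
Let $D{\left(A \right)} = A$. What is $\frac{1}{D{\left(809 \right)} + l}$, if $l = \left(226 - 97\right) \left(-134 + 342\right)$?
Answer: $\frac{1}{27641} \approx 3.6178 \cdot 10^{-5}$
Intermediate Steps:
$l = 26832$ ($l = 129 \cdot 208 = 26832$)
$\frac{1}{D{\left(809 \right)} + l} = \frac{1}{809 + 26832} = \frac{1}{27641}$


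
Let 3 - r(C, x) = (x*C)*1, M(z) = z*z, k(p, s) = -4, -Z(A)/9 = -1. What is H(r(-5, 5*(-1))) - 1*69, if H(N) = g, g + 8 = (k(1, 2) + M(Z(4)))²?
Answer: 5852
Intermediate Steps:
Z(A) = 9 (Z(A) = -9*(-1) = 9)
M(z) = z²
g = 5921 (g = -8 + (-4 + 9²)² = -8 + (-4 + 81)² = -8 + 77² = -8 + 5929 = 5921)
r(C, x) = 3 - C*x (r(C, x) = 3 - x*C = 3 - C*x)
H(N) = 5921
H(r(-5, 5*(-1))) - 1*69 = 5921 - 1*69 = 5921 - 69 = 5852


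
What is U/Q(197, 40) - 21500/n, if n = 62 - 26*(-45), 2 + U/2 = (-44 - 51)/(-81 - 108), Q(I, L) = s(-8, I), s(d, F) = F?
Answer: -28614529/1638252 ≈ -17.466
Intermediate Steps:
Q(I, L) = I
U = -566/189 (U = -4 + 2*((-44 - 51)/(-81 - 108)) = -4 + 2*(-95/(-189)) = -4 + 2*(-95*(-1/189)) = -4 + 2*(95/189) = -4 + 190/189 = -566/189 ≈ -2.9947)
n = 1232 (n = 62 + 1170 = 1232)
U/Q(197, 40) - 21500/n = -566/189/197 - 21500/1232 = -566/189*1/197 - 21500*1/1232 = -566/37233 - 5375/308 = -28614529/1638252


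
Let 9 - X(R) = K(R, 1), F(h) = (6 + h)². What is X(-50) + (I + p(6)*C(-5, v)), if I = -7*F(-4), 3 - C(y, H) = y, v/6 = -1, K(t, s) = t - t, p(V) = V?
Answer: 29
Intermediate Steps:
K(t, s) = 0
v = -6 (v = 6*(-1) = -6)
C(y, H) = 3 - y
X(R) = 9 (X(R) = 9 - 1*0 = 9 + 0 = 9)
I = -28 (I = -7*(6 - 4)² = -7*2² = -7*4 = -28)
X(-50) + (I + p(6)*C(-5, v)) = 9 + (-28 + 6*(3 - 1*(-5))) = 9 + (-28 + 6*(3 + 5)) = 9 + (-28 + 6*8) = 9 + (-28 + 48) = 9 + 20 = 29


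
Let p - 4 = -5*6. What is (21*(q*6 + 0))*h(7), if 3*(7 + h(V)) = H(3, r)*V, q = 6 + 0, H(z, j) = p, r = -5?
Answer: -51156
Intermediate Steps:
p = -26 (p = 4 - 5*6 = 4 - 30 = -26)
H(z, j) = -26
q = 6
h(V) = -7 - 26*V/3 (h(V) = -7 + (-26*V)/3 = -7 - 26*V/3)
(21*(q*6 + 0))*h(7) = (21*(6*6 + 0))*(-7 - 26/3*7) = (21*(36 + 0))*(-7 - 182/3) = (21*36)*(-203/3) = 756*(-203/3) = -51156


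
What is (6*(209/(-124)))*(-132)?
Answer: 41382/31 ≈ 1334.9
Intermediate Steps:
(6*(209/(-124)))*(-132) = (6*(209*(-1/124)))*(-132) = (6*(-209/124))*(-132) = -627/62*(-132) = 41382/31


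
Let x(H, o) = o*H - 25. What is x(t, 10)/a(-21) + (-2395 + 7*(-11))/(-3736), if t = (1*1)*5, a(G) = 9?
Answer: 14456/4203 ≈ 3.4394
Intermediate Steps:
t = 5 (t = 1*5 = 5)
x(H, o) = -25 + H*o (x(H, o) = H*o - 25 = -25 + H*o)
x(t, 10)/a(-21) + (-2395 + 7*(-11))/(-3736) = (-25 + 5*10)/9 + (-2395 + 7*(-11))/(-3736) = (-25 + 50)*(⅑) + (-2395 - 77)*(-1/3736) = 25*(⅑) - 2472*(-1/3736) = 25/9 + 309/467 = 14456/4203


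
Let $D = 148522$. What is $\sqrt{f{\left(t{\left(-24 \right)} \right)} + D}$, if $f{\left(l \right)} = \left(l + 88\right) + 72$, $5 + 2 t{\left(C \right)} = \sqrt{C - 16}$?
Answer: $\frac{\sqrt{594718 + 4 i \sqrt{10}}}{2} \approx 385.59 + 0.0041006 i$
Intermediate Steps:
$t{\left(C \right)} = - \frac{5}{2} + \frac{\sqrt{-16 + C}}{2}$ ($t{\left(C \right)} = - \frac{5}{2} + \frac{\sqrt{C - 16}}{2} = - \frac{5}{2} + \frac{\sqrt{-16 + C}}{2}$)
$f{\left(l \right)} = 160 + l$ ($f{\left(l \right)} = \left(88 + l\right) + 72 = 160 + l$)
$\sqrt{f{\left(t{\left(-24 \right)} \right)} + D} = \sqrt{\left(160 - \left(\frac{5}{2} - \frac{\sqrt{-16 - 24}}{2}\right)\right) + 148522} = \sqrt{\left(160 - \left(\frac{5}{2} - \frac{\sqrt{-40}}{2}\right)\right) + 148522} = \sqrt{\left(160 - \left(\frac{5}{2} - \frac{2 i \sqrt{10}}{2}\right)\right) + 148522} = \sqrt{\left(160 - \left(\frac{5}{2} - i \sqrt{10}\right)\right) + 148522} = \sqrt{\left(\frac{315}{2} + i \sqrt{10}\right) + 148522} = \sqrt{\frac{297359}{2} + i \sqrt{10}}$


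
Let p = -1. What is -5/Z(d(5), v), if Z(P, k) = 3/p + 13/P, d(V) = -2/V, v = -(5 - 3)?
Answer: 10/71 ≈ 0.14085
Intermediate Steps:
v = -2 (v = -1*2 = -2)
Z(P, k) = -3 + 13/P (Z(P, k) = 3/(-1) + 13/P = 3*(-1) + 13/P = -3 + 13/P)
-5/Z(d(5), v) = -5/(-3 + 13/((-2/5))) = -5/(-3 + 13/((-2*⅕))) = -5/(-3 + 13/(-⅖)) = -5/(-3 + 13*(-5/2)) = -5/(-3 - 65/2) = -5/(-71/2) = -5*(-2/71) = 10/71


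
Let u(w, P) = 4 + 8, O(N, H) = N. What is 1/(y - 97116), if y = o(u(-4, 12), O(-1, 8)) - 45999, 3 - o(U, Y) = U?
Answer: -1/143124 ≈ -6.9869e-6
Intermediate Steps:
u(w, P) = 12
o(U, Y) = 3 - U
y = -46008 (y = (3 - 1*12) - 45999 = (3 - 12) - 45999 = -9 - 45999 = -46008)
1/(y - 97116) = 1/(-46008 - 97116) = 1/(-143124) = -1/143124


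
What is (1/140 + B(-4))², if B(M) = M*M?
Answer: 5022081/19600 ≈ 256.23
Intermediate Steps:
B(M) = M²
(1/140 + B(-4))² = (1/140 + (-4)²)² = (1/140 + 16)² = (2241/140)² = 5022081/19600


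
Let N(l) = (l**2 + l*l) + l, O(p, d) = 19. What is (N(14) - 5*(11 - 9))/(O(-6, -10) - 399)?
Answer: -99/95 ≈ -1.0421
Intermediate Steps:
N(l) = l + 2*l**2 (N(l) = (l**2 + l**2) + l = 2*l**2 + l = l + 2*l**2)
(N(14) - 5*(11 - 9))/(O(-6, -10) - 399) = (14*(1 + 2*14) - 5*(11 - 9))/(19 - 399) = (14*(1 + 28) - 5*2)/(-380) = (14*29 - 10)*(-1/380) = (406 - 10)*(-1/380) = 396*(-1/380) = -99/95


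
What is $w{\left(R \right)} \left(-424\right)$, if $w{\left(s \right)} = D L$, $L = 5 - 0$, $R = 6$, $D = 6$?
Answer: $-12720$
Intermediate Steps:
$L = 5$ ($L = 5 + 0 = 5$)
$w{\left(s \right)} = 30$ ($w{\left(s \right)} = 6 \cdot 5 = 30$)
$w{\left(R \right)} \left(-424\right) = 30 \left(-424\right) = -12720$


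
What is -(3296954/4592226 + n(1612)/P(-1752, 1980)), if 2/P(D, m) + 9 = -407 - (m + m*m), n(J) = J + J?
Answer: 14519578820171699/2296113 ≈ 6.3235e+9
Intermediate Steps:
n(J) = 2*J
P(D, m) = 2/(-416 - m - m²) (P(D, m) = 2/(-9 + (-407 - (m + m*m))) = 2/(-9 + (-407 - (m + m²))) = 2/(-9 + (-407 + (-m - m²))) = 2/(-9 + (-407 - m - m²)) = 2/(-416 - m - m²))
-(3296954/4592226 + n(1612)/P(-1752, 1980)) = -(3296954/4592226 + (2*1612)/((-2/(416 + 1980 + 1980²)))) = -(3296954*(1/4592226) + 3224/((-2/(416 + 1980 + 3920400)))) = -(1648477/2296113 + 3224/((-2/3922796))) = -(1648477/2296113 + 3224/((-2*1/3922796))) = -(1648477/2296113 + 3224/(-1/1961398)) = -(1648477/2296113 + 3224*(-1961398)) = -(1648477/2296113 - 6323547152) = -1*(-14519578820171699/2296113) = 14519578820171699/2296113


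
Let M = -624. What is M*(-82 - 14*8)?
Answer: 121056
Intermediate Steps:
M*(-82 - 14*8) = -624*(-82 - 14*8) = -624*(-82 - 1*112) = -624*(-82 - 112) = -624*(-194) = 121056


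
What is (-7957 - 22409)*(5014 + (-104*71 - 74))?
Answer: 74214504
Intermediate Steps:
(-7957 - 22409)*(5014 + (-104*71 - 74)) = -30366*(5014 + (-7384 - 74)) = -30366*(5014 - 7458) = -30366*(-2444) = 74214504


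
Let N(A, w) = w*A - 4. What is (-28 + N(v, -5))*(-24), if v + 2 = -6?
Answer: -192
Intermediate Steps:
v = -8 (v = -2 - 6 = -8)
N(A, w) = -4 + A*w (N(A, w) = A*w - 4 = -4 + A*w)
(-28 + N(v, -5))*(-24) = (-28 + (-4 - 8*(-5)))*(-24) = (-28 + (-4 + 40))*(-24) = (-28 + 36)*(-24) = 8*(-24) = -192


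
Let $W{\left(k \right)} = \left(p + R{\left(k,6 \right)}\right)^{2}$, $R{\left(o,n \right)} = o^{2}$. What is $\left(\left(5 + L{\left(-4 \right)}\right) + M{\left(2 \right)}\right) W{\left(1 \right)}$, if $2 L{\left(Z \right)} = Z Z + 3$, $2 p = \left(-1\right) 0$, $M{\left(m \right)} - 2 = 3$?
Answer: $\frac{39}{2} \approx 19.5$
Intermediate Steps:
$M{\left(m \right)} = 5$ ($M{\left(m \right)} = 2 + 3 = 5$)
$p = 0$ ($p = \frac{\left(-1\right) 0}{2} = \frac{1}{2} \cdot 0 = 0$)
$L{\left(Z \right)} = \frac{3}{2} + \frac{Z^{2}}{2}$ ($L{\left(Z \right)} = \frac{Z Z + 3}{2} = \frac{Z^{2} + 3}{2} = \frac{3 + Z^{2}}{2} = \frac{3}{2} + \frac{Z^{2}}{2}$)
$W{\left(k \right)} = k^{4}$ ($W{\left(k \right)} = \left(0 + k^{2}\right)^{2} = \left(k^{2}\right)^{2} = k^{4}$)
$\left(\left(5 + L{\left(-4 \right)}\right) + M{\left(2 \right)}\right) W{\left(1 \right)} = \left(\left(5 + \left(\frac{3}{2} + \frac{\left(-4\right)^{2}}{2}\right)\right) + 5\right) 1^{4} = \left(\left(5 + \left(\frac{3}{2} + \frac{1}{2} \cdot 16\right)\right) + 5\right) 1 = \left(\left(5 + \left(\frac{3}{2} + 8\right)\right) + 5\right) 1 = \left(\left(5 + \frac{19}{2}\right) + 5\right) 1 = \left(\frac{29}{2} + 5\right) 1 = \frac{39}{2} \cdot 1 = \frac{39}{2}$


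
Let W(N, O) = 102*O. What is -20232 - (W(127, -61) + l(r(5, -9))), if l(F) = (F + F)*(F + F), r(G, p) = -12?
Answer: -14586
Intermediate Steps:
l(F) = 4*F² (l(F) = (2*F)*(2*F) = 4*F²)
-20232 - (W(127, -61) + l(r(5, -9))) = -20232 - (102*(-61) + 4*(-12)²) = -20232 - (-6222 + 4*144) = -20232 - (-6222 + 576) = -20232 - 1*(-5646) = -20232 + 5646 = -14586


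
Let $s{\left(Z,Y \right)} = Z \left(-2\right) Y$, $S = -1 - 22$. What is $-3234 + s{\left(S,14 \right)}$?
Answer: $-2590$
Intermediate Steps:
$S = -23$ ($S = -1 - 22 = -23$)
$s{\left(Z,Y \right)} = - 2 Y Z$ ($s{\left(Z,Y \right)} = - 2 Z Y = - 2 Y Z$)
$-3234 + s{\left(S,14 \right)} = -3234 - 28 \left(-23\right) = -3234 + 644 = -2590$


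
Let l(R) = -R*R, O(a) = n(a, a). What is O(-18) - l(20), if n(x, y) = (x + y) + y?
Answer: 346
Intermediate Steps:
n(x, y) = x + 2*y
O(a) = 3*a (O(a) = a + 2*a = 3*a)
l(R) = -R²
O(-18) - l(20) = 3*(-18) - (-1)*20² = -54 - (-1)*400 = -54 - 1*(-400) = -54 + 400 = 346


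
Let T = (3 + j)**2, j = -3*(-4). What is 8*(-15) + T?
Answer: 105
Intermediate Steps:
j = 12
T = 225 (T = (3 + 12)**2 = 15**2 = 225)
8*(-15) + T = 8*(-15) + 225 = -120 + 225 = 105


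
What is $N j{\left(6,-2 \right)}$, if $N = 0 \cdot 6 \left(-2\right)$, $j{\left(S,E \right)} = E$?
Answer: $0$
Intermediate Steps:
$N = 0$ ($N = 0 \left(-2\right) = 0$)
$N j{\left(6,-2 \right)} = 0 \left(-2\right) = 0$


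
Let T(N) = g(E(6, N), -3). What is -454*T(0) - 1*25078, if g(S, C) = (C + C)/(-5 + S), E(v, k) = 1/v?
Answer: -743606/29 ≈ -25642.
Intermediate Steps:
g(S, C) = 2*C/(-5 + S) (g(S, C) = (2*C)/(-5 + S) = 2*C/(-5 + S))
T(N) = 36/29 (T(N) = 2*(-3)/(-5 + 1/6) = 2*(-3)/(-5 + ⅙) = 2*(-3)/(-29/6) = 2*(-3)*(-6/29) = 36/29)
-454*T(0) - 1*25078 = -454*36/29 - 1*25078 = -16344/29 - 25078 = -743606/29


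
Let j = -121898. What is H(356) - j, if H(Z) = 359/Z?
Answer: 43396047/356 ≈ 1.2190e+5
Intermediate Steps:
H(356) - j = 359/356 - 1*(-121898) = 359*(1/356) + 121898 = 359/356 + 121898 = 43396047/356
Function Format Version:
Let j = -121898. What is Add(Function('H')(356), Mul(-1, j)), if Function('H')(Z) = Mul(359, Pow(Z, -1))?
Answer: Rational(43396047, 356) ≈ 1.2190e+5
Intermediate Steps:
Add(Function('H')(356), Mul(-1, j)) = Add(Mul(359, Pow(356, -1)), Mul(-1, -121898)) = Add(Mul(359, Rational(1, 356)), 121898) = Add(Rational(359, 356), 121898) = Rational(43396047, 356)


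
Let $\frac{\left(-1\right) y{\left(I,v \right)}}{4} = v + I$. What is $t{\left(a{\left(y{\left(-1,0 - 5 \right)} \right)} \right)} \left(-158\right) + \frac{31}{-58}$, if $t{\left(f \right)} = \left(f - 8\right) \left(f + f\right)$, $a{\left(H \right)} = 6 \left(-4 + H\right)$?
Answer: $- \frac{246328351}{58} \approx -4.247 \cdot 10^{6}$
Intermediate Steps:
$y{\left(I,v \right)} = - 4 I - 4 v$ ($y{\left(I,v \right)} = - 4 \left(v + I\right) = - 4 \left(I + v\right) = - 4 I - 4 v$)
$a{\left(H \right)} = -24 + 6 H$
$t{\left(f \right)} = 2 f \left(-8 + f\right)$ ($t{\left(f \right)} = \left(-8 + f\right) 2 f = 2 f \left(-8 + f\right)$)
$t{\left(a{\left(y{\left(-1,0 - 5 \right)} \right)} \right)} \left(-158\right) + \frac{31}{-58} = 2 \left(-24 + 6 \left(\left(-4\right) \left(-1\right) - 4 \left(0 - 5\right)\right)\right) \left(-8 - \left(24 - 6 \left(\left(-4\right) \left(-1\right) - 4 \left(0 - 5\right)\right)\right)\right) \left(-158\right) + \frac{31}{-58} = 2 \left(-24 + 6 \left(4 - 4 \left(0 - 5\right)\right)\right) \left(-8 - \left(24 - 6 \left(4 - 4 \left(0 - 5\right)\right)\right)\right) \left(-158\right) + 31 \left(- \frac{1}{58}\right) = 2 \left(-24 + 6 \left(4 - -20\right)\right) \left(-8 - \left(24 - 6 \left(4 - -20\right)\right)\right) \left(-158\right) - \frac{31}{58} = 2 \left(-24 + 6 \left(4 + 20\right)\right) \left(-8 - \left(24 - 6 \left(4 + 20\right)\right)\right) \left(-158\right) - \frac{31}{58} = 2 \left(-24 + 6 \cdot 24\right) \left(-8 + \left(-24 + 6 \cdot 24\right)\right) \left(-158\right) - \frac{31}{58} = 2 \left(-24 + 144\right) \left(-8 + \left(-24 + 144\right)\right) \left(-158\right) - \frac{31}{58} = 2 \cdot 120 \left(-8 + 120\right) \left(-158\right) - \frac{31}{58} = 2 \cdot 120 \cdot 112 \left(-158\right) - \frac{31}{58} = 26880 \left(-158\right) - \frac{31}{58} = -4247040 - \frac{31}{58} = - \frac{246328351}{58}$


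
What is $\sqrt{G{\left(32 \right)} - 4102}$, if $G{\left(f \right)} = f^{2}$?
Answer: $9 i \sqrt{38} \approx 55.48 i$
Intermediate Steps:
$\sqrt{G{\left(32 \right)} - 4102} = \sqrt{32^{2} - 4102} = \sqrt{1024 - 4102} = \sqrt{-3078} = 9 i \sqrt{38}$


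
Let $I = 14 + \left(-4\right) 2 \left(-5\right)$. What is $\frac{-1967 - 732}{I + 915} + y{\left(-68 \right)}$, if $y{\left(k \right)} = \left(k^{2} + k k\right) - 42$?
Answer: $\frac{8917915}{969} \approx 9203.2$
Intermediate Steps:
$y{\left(k \right)} = -42 + 2 k^{2}$ ($y{\left(k \right)} = \left(k^{2} + k^{2}\right) - 42 = 2 k^{2} - 42 = -42 + 2 k^{2}$)
$I = 54$ ($I = 14 - -40 = 14 + 40 = 54$)
$\frac{-1967 - 732}{I + 915} + y{\left(-68 \right)} = \frac{-1967 - 732}{54 + 915} - \left(42 - 2 \left(-68\right)^{2}\right) = - \frac{2699}{969} + \left(-42 + 2 \cdot 4624\right) = \left(-2699\right) \frac{1}{969} + \left(-42 + 9248\right) = - \frac{2699}{969} + 9206 = \frac{8917915}{969}$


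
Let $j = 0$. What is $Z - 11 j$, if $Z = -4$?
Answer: $-4$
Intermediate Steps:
$Z - 11 j = -4 - 0 = -4 + 0 = -4$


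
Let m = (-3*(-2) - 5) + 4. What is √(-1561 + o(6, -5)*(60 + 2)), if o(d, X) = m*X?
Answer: I*√3111 ≈ 55.776*I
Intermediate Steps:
m = 5 (m = (6 - 5) + 4 = 1 + 4 = 5)
o(d, X) = 5*X
√(-1561 + o(6, -5)*(60 + 2)) = √(-1561 + (5*(-5))*(60 + 2)) = √(-1561 - 25*62) = √(-1561 - 1550) = √(-3111) = I*√3111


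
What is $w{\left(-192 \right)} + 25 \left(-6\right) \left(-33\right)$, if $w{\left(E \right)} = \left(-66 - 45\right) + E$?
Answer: $4647$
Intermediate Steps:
$w{\left(E \right)} = -111 + E$
$w{\left(-192 \right)} + 25 \left(-6\right) \left(-33\right) = \left(-111 - 192\right) + 25 \left(-6\right) \left(-33\right) = -303 - -4950 = -303 + 4950 = 4647$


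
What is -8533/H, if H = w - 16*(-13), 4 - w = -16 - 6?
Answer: -8533/234 ≈ -36.466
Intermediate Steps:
w = 26 (w = 4 - (-16 - 6) = 4 - 1*(-22) = 4 + 22 = 26)
H = 234 (H = 26 - 16*(-13) = 26 + 208 = 234)
-8533/H = -8533/234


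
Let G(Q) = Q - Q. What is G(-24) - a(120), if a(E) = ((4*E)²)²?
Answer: -53084160000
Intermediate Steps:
G(Q) = 0
a(E) = 256*E⁴ (a(E) = (16*E²)² = 256*E⁴)
G(-24) - a(120) = 0 - 256*120⁴ = 0 - 256*207360000 = 0 - 1*53084160000 = 0 - 53084160000 = -53084160000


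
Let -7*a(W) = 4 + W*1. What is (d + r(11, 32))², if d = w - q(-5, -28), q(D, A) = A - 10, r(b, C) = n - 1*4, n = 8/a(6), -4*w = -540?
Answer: 667489/25 ≈ 26700.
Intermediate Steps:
a(W) = -4/7 - W/7 (a(W) = -(4 + W*1)/7 = -(4 + W)/7 = -4/7 - W/7)
w = 135 (w = -¼*(-540) = 135)
n = -28/5 (n = 8/(-4/7 - ⅐*6) = 8/(-4/7 - 6/7) = 8/(-10/7) = 8*(-7/10) = -28/5 ≈ -5.6000)
r(b, C) = -48/5 (r(b, C) = -28/5 - 1*4 = -28/5 - 4 = -48/5)
q(D, A) = -10 + A
d = 173 (d = 135 - (-10 - 28) = 135 - 1*(-38) = 135 + 38 = 173)
(d + r(11, 32))² = (173 - 48/5)² = (817/5)² = 667489/25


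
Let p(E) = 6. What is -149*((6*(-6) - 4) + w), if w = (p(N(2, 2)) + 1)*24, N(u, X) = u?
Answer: -19072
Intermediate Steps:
w = 168 (w = (6 + 1)*24 = 7*24 = 168)
-149*((6*(-6) - 4) + w) = -149*((6*(-6) - 4) + 168) = -149*((-36 - 4) + 168) = -149*(-40 + 168) = -149*128 = -19072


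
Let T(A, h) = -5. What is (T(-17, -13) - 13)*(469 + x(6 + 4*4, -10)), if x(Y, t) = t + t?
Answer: -8082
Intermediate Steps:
x(Y, t) = 2*t
(T(-17, -13) - 13)*(469 + x(6 + 4*4, -10)) = (-5 - 13)*(469 + 2*(-10)) = -18*(469 - 20) = -18*449 = -8082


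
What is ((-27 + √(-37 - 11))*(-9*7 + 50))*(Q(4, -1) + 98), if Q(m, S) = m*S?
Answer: 32994 - 4888*I*√3 ≈ 32994.0 - 8466.3*I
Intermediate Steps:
Q(m, S) = S*m
((-27 + √(-37 - 11))*(-9*7 + 50))*(Q(4, -1) + 98) = ((-27 + √(-37 - 11))*(-9*7 + 50))*(-1*4 + 98) = ((-27 + √(-48))*(-63 + 50))*(-4 + 98) = ((-27 + 4*I*√3)*(-13))*94 = (351 - 52*I*√3)*94 = 32994 - 4888*I*√3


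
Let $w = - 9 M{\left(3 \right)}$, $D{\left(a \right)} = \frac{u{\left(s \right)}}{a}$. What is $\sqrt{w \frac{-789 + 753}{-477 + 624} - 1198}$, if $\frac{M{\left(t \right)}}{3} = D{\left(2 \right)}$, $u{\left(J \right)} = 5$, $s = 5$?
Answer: $\frac{2 i \sqrt{14473}}{7} \approx 34.372 i$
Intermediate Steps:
$D{\left(a \right)} = \frac{5}{a}$
$M{\left(t \right)} = \frac{15}{2}$ ($M{\left(t \right)} = 3 \cdot \frac{5}{2} = \frac{15}{2}$)
$w = - \frac{135}{2}$ ($w = \left(-9\right) \frac{15}{2} = - \frac{135}{2} \approx -67.5$)
$\sqrt{w \frac{-789 + 753}{-477 + 624} - 1198} = \sqrt{- \frac{135 \frac{-789 + 753}{-477 + 624}}{2} - 1198} = \sqrt{- \frac{135 \left(- \frac{36}{147}\right)}{2} - 1198} = \sqrt{- \frac{135 \left(\left(-36\right) \frac{1}{147}\right)}{2} - 1198} = \sqrt{\left(- \frac{135}{2}\right) \left(- \frac{12}{49}\right) - 1198} = \sqrt{\frac{810}{49} - 1198} = \sqrt{- \frac{57892}{49}} = \frac{2 i \sqrt{14473}}{7}$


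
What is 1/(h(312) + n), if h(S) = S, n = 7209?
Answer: 1/7521 ≈ 0.00013296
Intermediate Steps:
1/(h(312) + n) = 1/(312 + 7209) = 1/7521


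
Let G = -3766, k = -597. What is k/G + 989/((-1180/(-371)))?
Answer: 691260707/2221940 ≈ 311.11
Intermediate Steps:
k/G + 989/((-1180/(-371))) = -597/(-3766) + 989/((-1180/(-371))) = -597*(-1/3766) + 989/((-1180*(-1/371))) = 597/3766 + 989/(1180/371) = 597/3766 + 989*(371/1180) = 597/3766 + 366919/1180 = 691260707/2221940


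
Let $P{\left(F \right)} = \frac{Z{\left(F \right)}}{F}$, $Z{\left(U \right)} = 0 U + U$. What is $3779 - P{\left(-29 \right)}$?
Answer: $3778$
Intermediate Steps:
$Z{\left(U \right)} = U$ ($Z{\left(U \right)} = 0 + U = U$)
$P{\left(F \right)} = 1$ ($P{\left(F \right)} = \frac{F}{F} = 1$)
$3779 - P{\left(-29 \right)} = 3779 - 1 = 3778$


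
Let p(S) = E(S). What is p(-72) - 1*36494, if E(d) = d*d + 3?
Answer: -31307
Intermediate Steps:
E(d) = 3 + d**2 (E(d) = d**2 + 3 = 3 + d**2)
p(S) = 3 + S**2
p(-72) - 1*36494 = (3 + (-72)**2) - 1*36494 = (3 + 5184) - 36494 = 5187 - 36494 = -31307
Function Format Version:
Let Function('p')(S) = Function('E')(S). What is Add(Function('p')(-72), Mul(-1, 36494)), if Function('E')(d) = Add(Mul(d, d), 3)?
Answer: -31307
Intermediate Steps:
Function('E')(d) = Add(3, Pow(d, 2)) (Function('E')(d) = Add(Pow(d, 2), 3) = Add(3, Pow(d, 2)))
Function('p')(S) = Add(3, Pow(S, 2))
Add(Function('p')(-72), Mul(-1, 36494)) = Add(Add(3, Pow(-72, 2)), Mul(-1, 36494)) = Add(Add(3, 5184), -36494) = Add(5187, -36494) = -31307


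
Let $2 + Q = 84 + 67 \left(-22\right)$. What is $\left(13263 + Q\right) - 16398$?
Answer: $-4527$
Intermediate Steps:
$Q = -1392$ ($Q = -2 + \left(84 + 67 \left(-22\right)\right) = -2 + \left(84 - 1474\right) = -2 - 1390 = -1392$)
$\left(13263 + Q\right) - 16398 = \left(13263 - 1392\right) - 16398 = 11871 - 16398 = -4527$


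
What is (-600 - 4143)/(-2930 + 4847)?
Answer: -527/213 ≈ -2.4742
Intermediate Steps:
(-600 - 4143)/(-2930 + 4847) = -4743/1917 = -4743*1/1917 = -527/213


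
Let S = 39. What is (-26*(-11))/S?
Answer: 22/3 ≈ 7.3333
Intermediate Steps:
(-26*(-11))/S = -26*(-11)/39 = 286*(1/39) = 22/3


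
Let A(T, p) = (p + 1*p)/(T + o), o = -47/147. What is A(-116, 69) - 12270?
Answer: -209825016/17099 ≈ -12271.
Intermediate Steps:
o = -47/147 (o = -47*1/147 = -47/147 ≈ -0.31973)
A(T, p) = 2*p/(-47/147 + T) (A(T, p) = (p + 1*p)/(T - 47/147) = (p + p)/(-47/147 + T) = (2*p)/(-47/147 + T) = 2*p/(-47/147 + T))
A(-116, 69) - 12270 = 294*69/(-47 + 147*(-116)) - 12270 = 294*69/(-47 - 17052) - 12270 = 294*69/(-17099) - 12270 = 294*69*(-1/17099) - 12270 = -20286/17099 - 12270 = -209825016/17099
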